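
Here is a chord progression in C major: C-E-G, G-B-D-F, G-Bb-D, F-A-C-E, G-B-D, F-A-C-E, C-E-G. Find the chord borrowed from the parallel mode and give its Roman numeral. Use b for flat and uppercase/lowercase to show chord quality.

v

In C major the diatonic chords are C, Dm, Em, F, G, Am, Bdim. Of the given chords, C–E–G = C, G–B–D–F = G7, F–A–C–E = Fmaj7 and G–B–D = G are diatonic. G–Bb–D is not: scale degree 5 in C major carries G (V). In C minor the chord on that degree is Gm, so here it functions as v, borrowed from the parallel minor.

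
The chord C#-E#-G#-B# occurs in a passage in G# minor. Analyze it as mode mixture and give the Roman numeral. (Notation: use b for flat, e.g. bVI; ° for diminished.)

IVmaj7

The root C# is the diatonic 4th degree of G# minor; the borrowing shows in the chord quality. Diatonically G# minor has C#m (iv) on that degree; C#–E#–G#–B# is instead the major-seventh chord native to G# major, so it takes the label IVmaj7.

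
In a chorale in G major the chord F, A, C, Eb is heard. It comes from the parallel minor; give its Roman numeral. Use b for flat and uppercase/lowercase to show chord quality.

In G major scale degree 7 is F#; F is its lowered form, from G minor. F–A–C–Eb is a dominant-seventh chord — the form found in G minor, not the diatonic vii° (F#dim). Borrowed into G major it is written bVII7.

bVII7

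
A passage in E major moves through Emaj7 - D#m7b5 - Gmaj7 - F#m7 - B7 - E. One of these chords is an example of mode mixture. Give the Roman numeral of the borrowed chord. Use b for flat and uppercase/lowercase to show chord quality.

In E major the diatonic chords are E, F#m, G#m, A, B, C#m, D#dim. Of the given chords, Emaj7, D#m7b5, F#m7, B7 and E are diatonic. But Gmaj7 (G–B–D–F#) is foreign: the diatonic iii on degree 3 is G#m, whereas Gmaj7 comes from E minor. It is labeled bIIImaj7.

bIIImaj7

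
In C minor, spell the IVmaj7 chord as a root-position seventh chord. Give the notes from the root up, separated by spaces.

The root, F, is scale degree 4 — the same note in C minor and C major; only the chord quality changes. In C major the chord on F is F–A–C–E.

F A C E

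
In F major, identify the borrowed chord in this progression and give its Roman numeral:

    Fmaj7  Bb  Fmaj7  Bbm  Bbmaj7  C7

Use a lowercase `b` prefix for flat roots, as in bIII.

In F major the diatonic chords are F, Gm, Am, Bb, C, Dm, Edim. Of the given chords, Fmaj7, Bb, Bbmaj7 and C7 are diatonic. Bbm (Bb–Db–F) doesn't fit — on degree 4 F major would have Bb (IV). Bbm is the degree-4 chord of F minor, so it is the borrowed iv.

iv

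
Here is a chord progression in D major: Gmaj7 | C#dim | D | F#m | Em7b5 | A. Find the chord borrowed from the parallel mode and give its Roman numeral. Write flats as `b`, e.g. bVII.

The diatonic triads in D major are D, Em, F#m, G, A, Bm, C#dim. Gmaj7, C#dim, D, F#m and A are all diatonic. But Em7b5 (E–G–Bb–D) is foreign: the diatonic ii on degree 2 is Em, whereas Em7b5 comes from D minor. It is labeled iiø7.

iiø7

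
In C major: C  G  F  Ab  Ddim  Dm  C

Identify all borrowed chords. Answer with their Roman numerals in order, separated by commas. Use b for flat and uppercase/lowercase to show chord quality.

In C major the diatonic chords are C, Dm, Em, F, G, Am, Bdim. C, G, F and Dm all belong to that set. Ab (Ab–C–Eb) doesn't fit — on degree 6 C major would have Am (vi). Ab is the degree-6 chord of C minor, so it is the borrowed bVI. Ddim (D–F–Ab) doesn't fit — on degree 2 C major would have Dm (ii). Ddim is the degree-2 chord of C minor, so it is the borrowed ii°.

bVI, ii°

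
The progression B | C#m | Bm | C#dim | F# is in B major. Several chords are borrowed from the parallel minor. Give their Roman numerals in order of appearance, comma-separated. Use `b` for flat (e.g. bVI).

i, ii°

In B major the diatonic chords are B, C#m, D#m, E, F#, G#m, A#dim. Of the given chords, B, C#m and F# are diatonic. But Bm (B–D–F#) is foreign: the diatonic I on degree 1 is B, whereas Bm comes from B minor. It is labeled i. But C#dim (C#–E–G) is foreign: the diatonic ii on degree 2 is C#m, whereas C#dim comes from B minor. It is labeled ii°.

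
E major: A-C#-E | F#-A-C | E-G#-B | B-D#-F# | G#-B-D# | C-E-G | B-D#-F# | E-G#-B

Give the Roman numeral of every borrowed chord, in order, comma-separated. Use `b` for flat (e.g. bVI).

ii°, bVI

E major has the diatonic set E, F#m, G#m, A, B, C#m, D#dim. Of the given chords, A–C#–E = A, E–G#–B = E, B–D#–F# = B and G#–B–D# = G#m are diatonic. But F#–A–C is foreign: the diatonic ii on degree 2 is F#m, whereas F#dim comes from E minor. It is labeled ii°. C–E–G is not: scale degree 6 in E major carries C#m (vi). In E minor the chord on that degree is C, so here it functions as bVI, borrowed from the parallel minor.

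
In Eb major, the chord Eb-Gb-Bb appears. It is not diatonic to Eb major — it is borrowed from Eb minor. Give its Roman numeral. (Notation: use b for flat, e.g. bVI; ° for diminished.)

The root Eb is the diatonic 1st degree of Eb major; the borrowing shows in the chord quality. The diatonic chord on degree 1 would be Eb (I), but Eb–Gb–Bb is the minor chord from Eb minor. As a borrowed chord it is labeled i.

i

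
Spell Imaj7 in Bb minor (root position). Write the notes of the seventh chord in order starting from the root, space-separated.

Bb D F A

The root, Bb, is scale degree 1 — the same note in Bb minor and Bb major; only the chord quality changes. Building the major-seventh chord from the parallel major on Bb: Bb–D–F–A.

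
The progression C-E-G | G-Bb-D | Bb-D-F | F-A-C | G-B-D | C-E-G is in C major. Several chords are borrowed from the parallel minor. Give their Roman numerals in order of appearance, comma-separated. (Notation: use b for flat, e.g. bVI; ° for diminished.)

C major has the diatonic set C, Dm, Em, F, G, Am, Bdim. Of the given chords, C–E–G = C, F–A–C = F and G–B–D = G are diatonic. G–Bb–D doesn't fit — on degree 5 C major would have G (V). Gm is the degree-5 chord of C minor, so it is the borrowed v. Bb–D–F is not: scale degree 7 in C major carries Bdim (vii°). In C minor the chord on that degree is Bb, so here it functions as bVII, borrowed from the parallel minor.

v, bVII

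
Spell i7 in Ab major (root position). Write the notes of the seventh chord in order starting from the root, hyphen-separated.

Ab-Cb-Eb-Gb

i7 is built on scale degree 1, which is Ab in both Ab major and its parallel. Building the minor-seventh chord from the parallel minor on Ab: Ab–Cb–Eb–Gb.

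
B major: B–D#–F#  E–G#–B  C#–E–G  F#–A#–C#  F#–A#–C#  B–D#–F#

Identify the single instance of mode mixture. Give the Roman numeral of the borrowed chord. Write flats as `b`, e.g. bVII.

ii°

B major has the diatonic set B, C#m, D#m, E, F#, G#m, A#dim. B–D#–F# = B, E–G#–B = E and F#–A#–C# = F# all belong to that set. But C#–E–G is foreign: the diatonic ii on degree 2 is C#m, whereas C#dim comes from B minor. It is labeled ii°.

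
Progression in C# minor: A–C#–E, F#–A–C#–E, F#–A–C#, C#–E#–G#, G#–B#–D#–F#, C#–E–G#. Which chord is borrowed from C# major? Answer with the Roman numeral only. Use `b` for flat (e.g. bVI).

In C# minor (with V from harmonic minor) the diatonic chords are C#m, D#dim, E, F#m, G#, A, B. A–C#–E = A, F#–A–C#–E = F#m7, F#–A–C# = F#m, G#–B#–D#–F# = G#7 and C#–E–G# = C#m all belong to that set. C#–E#–G# is not: scale degree 1 in C# minor carries C#m (i). In C# major the chord on that degree is C#, so here it functions as I, borrowed from the parallel major.

I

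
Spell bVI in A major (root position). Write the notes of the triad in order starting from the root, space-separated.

The root of bVI is the lowered 6th degree: F# becomes F. Building the major chord from the parallel minor on F: F–A–C.

F A C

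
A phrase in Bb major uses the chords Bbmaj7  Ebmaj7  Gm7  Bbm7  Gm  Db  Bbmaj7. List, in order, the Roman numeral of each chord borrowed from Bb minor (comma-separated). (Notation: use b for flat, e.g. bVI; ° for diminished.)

i7, bIII

In Bb major the diatonic chords are Bb, Cm, Dm, Eb, F, Gm, Adim. Of the given chords, Bbmaj7, Ebmaj7, Gm7 and Gm are diatonic. But Bbm7 (Bb–Db–F–Ab) is foreign: the diatonic I on degree 1 is Bb, whereas Bbm7 comes from Bb minor. It is labeled i7. But Db (Db–F–Ab) is foreign: the diatonic iii on degree 3 is Dm, whereas Db comes from Bb minor. It is labeled bIII.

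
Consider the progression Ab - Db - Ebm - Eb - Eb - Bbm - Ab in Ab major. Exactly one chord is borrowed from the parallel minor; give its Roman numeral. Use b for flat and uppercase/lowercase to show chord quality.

v

In Ab major the diatonic chords are Ab, Bbm, Cm, Db, Eb, Fm, Gdim. Ab, Db, Eb and Bbm all belong to that set. Ebm (Eb–Gb–Bb) doesn't fit — on degree 5 Ab major would have Eb (V). Ebm is the degree-5 chord of Ab minor, so it is the borrowed v.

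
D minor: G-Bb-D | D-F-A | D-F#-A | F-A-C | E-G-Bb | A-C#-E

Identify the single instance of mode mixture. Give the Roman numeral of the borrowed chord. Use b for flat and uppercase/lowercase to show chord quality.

D minor has the diatonic set Dm, Edim, F, Gm, A, Bb, C (with V from harmonic minor). G–Bb–D = Gm, D–F–A = Dm, F–A–C = F, E–G–Bb = Edim and A–C#–E = A all belong to that set. But D–F#–A is foreign: the diatonic i on degree 1 is Dm, whereas D comes from D major. It is labeled I.

I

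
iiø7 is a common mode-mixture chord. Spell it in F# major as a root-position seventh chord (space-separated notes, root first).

iiø7 is built on scale degree 2, which is G# in both F# major and its parallel. In F# minor the chord on G# is G#–B–D–F#.

G# B D F#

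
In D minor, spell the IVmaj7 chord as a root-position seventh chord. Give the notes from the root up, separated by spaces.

IVmaj7 is built on scale degree 4, which is G in both D minor and its parallel. In D major the chord on G is G–B–D–F#.

G B D F#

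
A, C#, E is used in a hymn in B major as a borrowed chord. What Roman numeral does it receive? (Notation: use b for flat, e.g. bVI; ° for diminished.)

In B major scale degree 7 is A#; A is its lowered form, from B minor. The diatonic chord on degree 7 would be A#dim (vii°), but A–C#–E is the major chord from B minor. As a borrowed chord it is labeled bVII.

bVII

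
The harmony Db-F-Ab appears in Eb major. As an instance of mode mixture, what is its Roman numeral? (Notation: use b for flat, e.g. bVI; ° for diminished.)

bVII

In Eb major scale degree 7 is D; Db is its lowered form, from Eb minor. Db–F–Ab is a major chord — the form found in Eb minor, not the diatonic vii° (Ddim). Borrowed into Eb major it is written bVII.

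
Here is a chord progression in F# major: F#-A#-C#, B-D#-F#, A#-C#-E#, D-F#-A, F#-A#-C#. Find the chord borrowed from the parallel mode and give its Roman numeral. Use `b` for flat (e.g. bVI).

F# major has the diatonic set F#, G#m, A#m, B, C#, D#m, E#dim. F#–A#–C# = F#, B–D#–F# = B and A#–C#–E# = A#m are all diatonic. D–F#–A doesn't fit — on degree 6 F# major would have D#m (vi). D is the degree-6 chord of F# minor, so it is the borrowed bVI.

bVI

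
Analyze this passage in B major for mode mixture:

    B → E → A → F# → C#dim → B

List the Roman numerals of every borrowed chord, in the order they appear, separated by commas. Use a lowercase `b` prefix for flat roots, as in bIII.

bVII, ii°

In B major the diatonic chords are B, C#m, D#m, E, F#, G#m, A#dim. Of the given chords, B, E and F# are diatonic. But A (A–C#–E) is foreign: the diatonic vii° on degree 7 is A#dim, whereas A comes from B minor. It is labeled bVII. C#dim (C#–E–G) is not: scale degree 2 in B major carries C#m (ii). In B minor the chord on that degree is C#dim, so here it functions as ii°, borrowed from the parallel minor.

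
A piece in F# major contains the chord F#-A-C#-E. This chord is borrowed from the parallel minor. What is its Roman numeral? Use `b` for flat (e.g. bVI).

The root F# is the diatonic 1st degree of F# major; the borrowing shows in the chord quality. F#–A–C#–E is a minor-seventh chord — the form found in F# minor, not the diatonic I (F#). Borrowed into F# major it is written i7.

i7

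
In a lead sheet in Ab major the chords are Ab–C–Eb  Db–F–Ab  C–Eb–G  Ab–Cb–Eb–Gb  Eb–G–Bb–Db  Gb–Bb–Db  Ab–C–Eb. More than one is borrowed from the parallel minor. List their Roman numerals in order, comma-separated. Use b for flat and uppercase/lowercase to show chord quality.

i7, bVII

Ab major has the diatonic set Ab, Bbm, Cm, Db, Eb, Fm, Gdim. Ab–C–Eb = Ab, Db–F–Ab = Db, C–Eb–G = Cm and Eb–G–Bb–Db = Eb7 all belong to that set. Ab–Cb–Eb–Gb is not: scale degree 1 in Ab major carries Ab (I). In Ab minor the chord on that degree is Abm7, so here it functions as i7, borrowed from the parallel minor. But Gb–Bb–Db is foreign: the diatonic vii° on degree 7 is Gdim, whereas Gb comes from Ab minor. It is labeled bVII.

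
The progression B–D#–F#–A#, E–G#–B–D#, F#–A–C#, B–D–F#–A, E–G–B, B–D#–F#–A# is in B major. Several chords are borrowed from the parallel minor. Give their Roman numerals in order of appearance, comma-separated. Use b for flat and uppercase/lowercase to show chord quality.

v, i7, iv

The diatonic triads in B major are B, C#m, D#m, E, F#, G#m, A#dim. B–D#–F#–A# = Bmaj7 and E–G#–B–D# = Emaj7 are both diatonic. F#–A–C# doesn't fit — on degree 5 B major would have F# (V). F#m is the degree-5 chord of B minor, so it is the borrowed v. B–D–F#–A doesn't fit — on degree 1 B major would have B (I). Bm7 is the degree-1 chord of B minor, so it is the borrowed i7. E–G–B doesn't fit — on degree 4 B major would have E (IV). Em is the degree-4 chord of B minor, so it is the borrowed iv.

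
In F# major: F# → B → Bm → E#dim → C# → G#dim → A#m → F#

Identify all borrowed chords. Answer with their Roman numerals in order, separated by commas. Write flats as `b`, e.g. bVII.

iv, ii°

The diatonic triads in F# major are F#, G#m, A#m, B, C#, D#m, E#dim. F#, B, E#dim, C# and A#m are all diatonic. Bm (B–D–F#) is not: scale degree 4 in F# major carries B (IV). In F# minor the chord on that degree is Bm, so here it functions as iv, borrowed from the parallel minor. G#dim (G#–B–D) doesn't fit — on degree 2 F# major would have G#m (ii). G#dim is the degree-2 chord of F# minor, so it is the borrowed ii°.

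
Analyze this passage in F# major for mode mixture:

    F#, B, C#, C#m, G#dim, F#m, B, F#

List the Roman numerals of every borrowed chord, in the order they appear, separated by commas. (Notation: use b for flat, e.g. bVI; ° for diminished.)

F# major has the diatonic set F#, G#m, A#m, B, C#, D#m, E#dim. F#, B and C# all belong to that set. C#m (C#–E–G#) is not: scale degree 5 in F# major carries C# (V). In F# minor the chord on that degree is C#m, so here it functions as v, borrowed from the parallel minor. But G#dim (G#–B–D) is foreign: the diatonic ii on degree 2 is G#m, whereas G#dim comes from F# minor. It is labeled ii°. But F#m (F#–A–C#) is foreign: the diatonic I on degree 1 is F#, whereas F#m comes from F# minor. It is labeled i.

v, ii°, i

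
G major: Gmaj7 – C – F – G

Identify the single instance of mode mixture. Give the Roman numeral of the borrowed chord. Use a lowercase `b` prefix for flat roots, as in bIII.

bVII

In G major the diatonic chords are G, Am, Bm, C, D, Em, F#dim. Of the given chords, Gmaj7, C and G are diatonic. F (F–A–C) doesn't fit — on degree 7 G major would have F#dim (vii°). F is the degree-7 chord of G minor, so it is the borrowed bVII.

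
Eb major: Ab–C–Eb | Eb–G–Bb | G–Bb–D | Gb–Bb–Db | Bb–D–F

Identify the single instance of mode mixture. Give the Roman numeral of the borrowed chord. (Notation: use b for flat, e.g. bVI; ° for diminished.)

In Eb major the diatonic chords are Eb, Fm, Gm, Ab, Bb, Cm, Ddim. Ab–C–Eb = Ab, Eb–G–Bb = Eb, G–Bb–D = Gm and Bb–D–F = Bb are all diatonic. Gb–Bb–Db doesn't fit — on degree 3 Eb major would have Gm (iii). Gb is the degree-3 chord of Eb minor, so it is the borrowed bIII.

bIII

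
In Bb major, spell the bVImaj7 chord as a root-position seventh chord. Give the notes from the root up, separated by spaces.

Gb Bb Db F

The root of bVImaj7 is the lowered 6th degree: G becomes Gb. In Bb minor the chord on Gb is Gb–Bb–Db–F.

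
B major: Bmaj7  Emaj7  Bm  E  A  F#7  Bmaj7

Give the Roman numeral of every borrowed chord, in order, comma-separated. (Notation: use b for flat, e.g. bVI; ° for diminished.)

In B major the diatonic chords are B, C#m, D#m, E, F#, G#m, A#dim. Bmaj7, Emaj7, E and F#7 are all diatonic. But Bm (B–D–F#) is foreign: the diatonic I on degree 1 is B, whereas Bm comes from B minor. It is labeled i. A (A–C#–E) is not: scale degree 7 in B major carries A#dim (vii°). In B minor the chord on that degree is A, so here it functions as bVII, borrowed from the parallel minor.

i, bVII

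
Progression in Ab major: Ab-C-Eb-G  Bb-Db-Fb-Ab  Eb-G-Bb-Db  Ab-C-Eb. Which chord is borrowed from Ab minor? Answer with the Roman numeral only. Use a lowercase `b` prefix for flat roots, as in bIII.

In Ab major the diatonic chords are Ab, Bbm, Cm, Db, Eb, Fm, Gdim. Ab–C–Eb–G = Abmaj7, Eb–G–Bb–Db = Eb7 and Ab–C–Eb = Ab are all diatonic. But Bb–Db–Fb–Ab is foreign: the diatonic ii on degree 2 is Bbm, whereas Bbm7b5 comes from Ab minor. It is labeled iiø7.

iiø7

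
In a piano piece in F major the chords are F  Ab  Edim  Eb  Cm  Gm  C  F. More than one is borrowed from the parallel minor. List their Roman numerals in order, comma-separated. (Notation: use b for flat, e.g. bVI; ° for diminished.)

bIII, bVII, v

F major has the diatonic set F, Gm, Am, Bb, C, Dm, Edim. F, Edim, Gm and C are all diatonic. Ab (Ab–C–Eb) doesn't fit — on degree 3 F major would have Am (iii). Ab is the degree-3 chord of F minor, so it is the borrowed bIII. But Eb (Eb–G–Bb) is foreign: the diatonic vii° on degree 7 is Edim, whereas Eb comes from F minor. It is labeled bVII. Cm (C–Eb–G) is not: scale degree 5 in F major carries C (V). In F minor the chord on that degree is Cm, so here it functions as v, borrowed from the parallel minor.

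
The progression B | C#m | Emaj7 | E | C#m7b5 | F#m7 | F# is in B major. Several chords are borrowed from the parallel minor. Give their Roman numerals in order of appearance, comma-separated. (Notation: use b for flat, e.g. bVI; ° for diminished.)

In B major the diatonic chords are B, C#m, D#m, E, F#, G#m, A#dim. B, C#m, Emaj7, E and F# are all diatonic. C#m7b5 (C#–E–G–B) is not: scale degree 2 in B major carries C#m (ii). In B minor the chord on that degree is C#m7b5, so here it functions as iiø7, borrowed from the parallel minor. F#m7 (F#–A–C#–E) doesn't fit — on degree 5 B major would have F# (V). F#m7 is the degree-5 chord of B minor, so it is the borrowed v7.

iiø7, v7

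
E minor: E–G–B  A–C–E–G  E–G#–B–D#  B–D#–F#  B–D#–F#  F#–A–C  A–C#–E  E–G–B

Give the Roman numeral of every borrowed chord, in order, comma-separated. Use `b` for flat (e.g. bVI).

Imaj7, IV

E minor has the diatonic set Em, F#dim, G, Am, B, C, D (with V from harmonic minor). E–G–B = Em, A–C–E–G = Am7, B–D#–F# = B and F#–A–C = F#dim are all diatonic. E–G#–B–D# doesn't fit — on degree 1 E minor would have Em (i). Emaj7 is the degree-1 chord of E major, so it is the borrowed Imaj7. A–C#–E doesn't fit — on degree 4 E minor would have Am (iv). A is the degree-4 chord of E major, so it is the borrowed IV.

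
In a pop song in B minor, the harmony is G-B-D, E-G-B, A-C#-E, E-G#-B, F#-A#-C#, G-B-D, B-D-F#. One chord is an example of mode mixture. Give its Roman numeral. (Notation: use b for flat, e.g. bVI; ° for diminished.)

B minor has the diatonic set Bm, C#dim, D, Em, F#, G, A (with V from harmonic minor). G–B–D = G, E–G–B = Em, A–C#–E = A, F#–A#–C# = F# and B–D–F# = Bm all belong to that set. E–G#–B doesn't fit — on degree 4 B minor would have Em (iv). E is the degree-4 chord of B major, so it is the borrowed IV.

IV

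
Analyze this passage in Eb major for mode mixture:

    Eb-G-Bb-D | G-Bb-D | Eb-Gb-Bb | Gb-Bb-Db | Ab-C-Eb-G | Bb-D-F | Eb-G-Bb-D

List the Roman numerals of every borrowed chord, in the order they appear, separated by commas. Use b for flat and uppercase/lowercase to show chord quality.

i, bIII

In Eb major the diatonic chords are Eb, Fm, Gm, Ab, Bb, Cm, Ddim. Eb–G–Bb–D = Ebmaj7, G–Bb–D = Gm, Ab–C–Eb–G = Abmaj7 and Bb–D–F = Bb are all diatonic. Eb–Gb–Bb is not: scale degree 1 in Eb major carries Eb (I). In Eb minor the chord on that degree is Ebm, so here it functions as i, borrowed from the parallel minor. But Gb–Bb–Db is foreign: the diatonic iii on degree 3 is Gm, whereas Gb comes from Eb minor. It is labeled bIII.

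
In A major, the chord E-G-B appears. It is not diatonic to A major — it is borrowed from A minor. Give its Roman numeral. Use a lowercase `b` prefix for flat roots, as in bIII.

The root E is the diatonic 5th degree of A major; the borrowing shows in the chord quality. E–G–B is a minor chord — the form found in A minor, not the diatonic V (E). Borrowed into A major it is written v.

v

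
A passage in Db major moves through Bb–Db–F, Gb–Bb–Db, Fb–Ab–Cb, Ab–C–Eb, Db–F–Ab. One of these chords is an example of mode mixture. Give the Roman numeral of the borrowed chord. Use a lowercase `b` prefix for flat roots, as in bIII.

In Db major the diatonic chords are Db, Ebm, Fm, Gb, Ab, Bbm, Cdim. Bb–Db–F = Bbm, Gb–Bb–Db = Gb, Ab–C–Eb = Ab and Db–F–Ab = Db are all diatonic. Fb–Ab–Cb doesn't fit — on degree 3 Db major would have Fm (iii). Fb is the degree-3 chord of Db minor, so it is the borrowed bIII.

bIII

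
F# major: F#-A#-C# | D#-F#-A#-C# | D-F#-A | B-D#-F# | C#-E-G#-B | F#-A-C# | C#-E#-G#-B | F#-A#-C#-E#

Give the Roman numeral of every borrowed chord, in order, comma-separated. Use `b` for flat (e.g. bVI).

In F# major the diatonic chords are F#, G#m, A#m, B, C#, D#m, E#dim. F#–A#–C# = F#, D#–F#–A#–C# = D#m7, B–D#–F# = B, C#–E#–G#–B = C#7 and F#–A#–C#–E# = F#maj7 are all diatonic. But D–F#–A is foreign: the diatonic vi on degree 6 is D#m, whereas D comes from F# minor. It is labeled bVI. C#–E–G#–B doesn't fit — on degree 5 F# major would have C# (V). C#m7 is the degree-5 chord of F# minor, so it is the borrowed v7. F#–A–C# is not: scale degree 1 in F# major carries F# (I). In F# minor the chord on that degree is F#m, so here it functions as i, borrowed from the parallel minor.

bVI, v7, i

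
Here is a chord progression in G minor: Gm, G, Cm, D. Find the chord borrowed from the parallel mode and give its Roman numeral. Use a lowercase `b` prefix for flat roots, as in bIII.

I

The diatonic triads in G minor (with V from harmonic minor) are Gm, Adim, Bb, Cm, D, Eb, F. Of the given chords, Gm, Cm and D are diatonic. G (G–B–D) is not: scale degree 1 in G minor carries Gm (i). In G major the chord on that degree is G, so here it functions as I, borrowed from the parallel major.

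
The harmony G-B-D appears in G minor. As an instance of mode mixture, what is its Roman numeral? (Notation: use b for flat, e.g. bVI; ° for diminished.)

The root G is the diatonic 1st degree of G minor; the borrowing shows in the chord quality. The diatonic chord on degree 1 would be Gm (i), but G–B–D is the major chord from G major. As a borrowed chord it is labeled I.

I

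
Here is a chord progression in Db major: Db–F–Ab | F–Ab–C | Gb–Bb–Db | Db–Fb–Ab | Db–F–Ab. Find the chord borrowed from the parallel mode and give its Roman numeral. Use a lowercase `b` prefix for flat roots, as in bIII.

In Db major the diatonic chords are Db, Ebm, Fm, Gb, Ab, Bbm, Cdim. Db–F–Ab = Db, F–Ab–C = Fm and Gb–Bb–Db = Gb are all diatonic. Db–Fb–Ab is not: scale degree 1 in Db major carries Db (I). In Db minor the chord on that degree is Dbm, so here it functions as i, borrowed from the parallel minor.

i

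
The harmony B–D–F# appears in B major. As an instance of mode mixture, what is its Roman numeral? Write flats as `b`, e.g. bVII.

i

The root B is the diatonic 1st degree of B major; the borrowing shows in the chord quality. The diatonic chord on degree 1 would be B (I), but B–D–F# is the minor chord from B minor. As a borrowed chord it is labeled i.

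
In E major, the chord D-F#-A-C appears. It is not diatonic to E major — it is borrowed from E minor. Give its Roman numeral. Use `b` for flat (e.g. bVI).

D is the lowered form of scale degree 7 in E major (the diatonic degree 7 is D#). The diatonic chord on degree 7 would be D#dim (vii°), but D–F#–A–C is the dominant-seventh chord from E minor. As a borrowed chord it is labeled bVII7.

bVII7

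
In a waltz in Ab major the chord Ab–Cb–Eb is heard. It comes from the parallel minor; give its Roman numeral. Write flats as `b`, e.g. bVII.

Ab is scale degree 1 in Ab major. Diatonically Ab major has Ab (I) on that degree; Ab–Cb–Eb is instead the minor chord native to Ab minor, so it takes the label i.

i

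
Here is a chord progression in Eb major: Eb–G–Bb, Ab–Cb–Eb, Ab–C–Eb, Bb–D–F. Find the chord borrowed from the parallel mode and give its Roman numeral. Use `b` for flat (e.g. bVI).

The diatonic triads in Eb major are Eb, Fm, Gm, Ab, Bb, Cm, Ddim. Eb–G–Bb = Eb, Ab–C–Eb = Ab and Bb–D–F = Bb all belong to that set. Ab–Cb–Eb doesn't fit — on degree 4 Eb major would have Ab (IV). Abm is the degree-4 chord of Eb minor, so it is the borrowed iv.

iv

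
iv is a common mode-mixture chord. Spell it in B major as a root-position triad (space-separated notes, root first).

The root, E, is scale degree 4 — the same note in B major and B minor; only the chord quality changes. Stacking thirds in B minor on E gives E–G–B.

E G B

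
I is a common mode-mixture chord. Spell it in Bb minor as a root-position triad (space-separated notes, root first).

Bb D F

The root, Bb, is scale degree 1 — the same note in Bb minor and Bb major; only the chord quality changes. Stacking thirds in Bb major on Bb gives Bb–D–F.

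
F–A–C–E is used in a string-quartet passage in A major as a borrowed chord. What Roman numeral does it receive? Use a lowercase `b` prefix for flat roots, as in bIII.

F is the lowered form of scale degree 6 in A major (the diatonic degree 6 is F#). F–A–C–E is a major-seventh chord — the form found in A minor, not the diatonic vi (F#m). Borrowed into A major it is written bVImaj7.

bVImaj7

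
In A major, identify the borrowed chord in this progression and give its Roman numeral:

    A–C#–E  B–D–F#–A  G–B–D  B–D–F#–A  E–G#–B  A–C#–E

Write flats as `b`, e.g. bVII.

bVII

In A major the diatonic chords are A, Bm, C#m, D, E, F#m, G#dim. A–C#–E = A, B–D–F#–A = Bm7 and E–G#–B = E all belong to that set. G–B–D doesn't fit — on degree 7 A major would have G#dim (vii°). G is the degree-7 chord of A minor, so it is the borrowed bVII.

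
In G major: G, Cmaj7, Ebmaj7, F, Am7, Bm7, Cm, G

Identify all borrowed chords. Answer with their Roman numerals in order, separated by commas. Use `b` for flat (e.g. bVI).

The diatonic triads in G major are G, Am, Bm, C, D, Em, F#dim. Of the given chords, G, Cmaj7, Am7 and Bm7 are diatonic. But Ebmaj7 (Eb–G–Bb–D) is foreign: the diatonic vi on degree 6 is Em, whereas Ebmaj7 comes from G minor. It is labeled bVImaj7. F (F–A–C) doesn't fit — on degree 7 G major would have F#dim (vii°). F is the degree-7 chord of G minor, so it is the borrowed bVII. Cm (C–Eb–G) doesn't fit — on degree 4 G major would have C (IV). Cm is the degree-4 chord of G minor, so it is the borrowed iv.

bVImaj7, bVII, iv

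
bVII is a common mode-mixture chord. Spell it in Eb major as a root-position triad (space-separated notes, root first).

Db F Ab

The root of bVII is the lowered 7th degree: D becomes Db. In Eb minor the chord on Db is Db–F–Ab.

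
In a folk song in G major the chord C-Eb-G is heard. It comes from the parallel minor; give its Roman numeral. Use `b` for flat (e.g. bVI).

iv

C is scale degree 4 in G major. The diatonic chord on degree 4 would be C (IV), but C–Eb–G is the minor chord from G minor. As a borrowed chord it is labeled iv.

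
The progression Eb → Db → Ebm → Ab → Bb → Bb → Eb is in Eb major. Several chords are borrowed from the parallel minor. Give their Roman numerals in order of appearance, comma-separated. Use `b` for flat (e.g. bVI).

bVII, i

In Eb major the diatonic chords are Eb, Fm, Gm, Ab, Bb, Cm, Ddim. Of the given chords, Eb, Ab and Bb are diatonic. But Db (Db–F–Ab) is foreign: the diatonic vii° on degree 7 is Ddim, whereas Db comes from Eb minor. It is labeled bVII. Ebm (Eb–Gb–Bb) is not: scale degree 1 in Eb major carries Eb (I). In Eb minor the chord on that degree is Ebm, so here it functions as i, borrowed from the parallel minor.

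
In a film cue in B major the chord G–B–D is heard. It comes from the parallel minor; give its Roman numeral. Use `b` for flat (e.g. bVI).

G is the lowered form of scale degree 6 in B major (the diatonic degree 6 is G#). G–B–D is a major chord — the form found in B minor, not the diatonic vi (G#m). Borrowed into B major it is written bVI.

bVI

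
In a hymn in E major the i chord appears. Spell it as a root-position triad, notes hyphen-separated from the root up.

i is built on scale degree 1, which is E in both E major and its parallel. Building the minor chord from the parallel minor on E: E–G–B.

E-G-B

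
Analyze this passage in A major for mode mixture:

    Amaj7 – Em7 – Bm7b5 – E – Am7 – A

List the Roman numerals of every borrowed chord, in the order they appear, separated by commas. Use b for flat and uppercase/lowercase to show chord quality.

v7, iiø7, i7

A major has the diatonic set A, Bm, C#m, D, E, F#m, G#dim. Of the given chords, Amaj7, E and A are diatonic. But Em7 (E–G–B–D) is foreign: the diatonic V on degree 5 is E, whereas Em7 comes from A minor. It is labeled v7. Bm7b5 (B–D–F–A) doesn't fit — on degree 2 A major would have Bm (ii). Bm7b5 is the degree-2 chord of A minor, so it is the borrowed iiø7. Am7 (A–C–E–G) doesn't fit — on degree 1 A major would have A (I). Am7 is the degree-1 chord of A minor, so it is the borrowed i7.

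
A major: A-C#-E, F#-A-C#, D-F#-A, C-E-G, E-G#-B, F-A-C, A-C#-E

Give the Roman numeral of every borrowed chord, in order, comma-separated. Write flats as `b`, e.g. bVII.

bIII, bVI

In A major the diatonic chords are A, Bm, C#m, D, E, F#m, G#dim. Of the given chords, A–C#–E = A, F#–A–C# = F#m, D–F#–A = D and E–G#–B = E are diatonic. C–E–G doesn't fit — on degree 3 A major would have C#m (iii). C is the degree-3 chord of A minor, so it is the borrowed bIII. But F–A–C is foreign: the diatonic vi on degree 6 is F#m, whereas F comes from A minor. It is labeled bVI.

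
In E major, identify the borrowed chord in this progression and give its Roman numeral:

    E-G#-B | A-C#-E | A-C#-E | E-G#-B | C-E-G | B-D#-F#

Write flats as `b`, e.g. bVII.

bVI

The diatonic triads in E major are E, F#m, G#m, A, B, C#m, D#dim. E–G#–B = E, A–C#–E = A and B–D#–F# = B are all diatonic. C–E–G doesn't fit — on degree 6 E major would have C#m (vi). C is the degree-6 chord of E minor, so it is the borrowed bVI.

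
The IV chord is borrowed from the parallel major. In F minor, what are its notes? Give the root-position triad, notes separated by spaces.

Bb D F

IV is built on scale degree 4, which is Bb in both F minor and its parallel. Stacking thirds in F major on Bb gives Bb–D–F.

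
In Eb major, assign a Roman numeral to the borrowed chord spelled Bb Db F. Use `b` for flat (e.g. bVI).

The root Bb is the diatonic 5th degree of Eb major; the borrowing shows in the chord quality. Diatonically Eb major has Bb (V) on that degree; Bb–Db–F is instead the minor chord native to Eb minor, so it takes the label v.

v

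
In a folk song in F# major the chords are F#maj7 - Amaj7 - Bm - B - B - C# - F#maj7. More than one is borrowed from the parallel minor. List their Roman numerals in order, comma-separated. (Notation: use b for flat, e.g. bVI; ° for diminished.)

bIIImaj7, iv

F# major has the diatonic set F#, G#m, A#m, B, C#, D#m, E#dim. F#maj7, B and C# all belong to that set. But Amaj7 (A–C#–E–G#) is foreign: the diatonic iii on degree 3 is A#m, whereas Amaj7 comes from F# minor. It is labeled bIIImaj7. Bm (B–D–F#) is not: scale degree 4 in F# major carries B (IV). In F# minor the chord on that degree is Bm, so here it functions as iv, borrowed from the parallel minor.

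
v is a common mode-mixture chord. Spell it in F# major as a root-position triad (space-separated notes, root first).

C# E G#

v is built on scale degree 5, which is C# in both F# major and its parallel. Stacking thirds in F# minor on C# gives C#–E–G#.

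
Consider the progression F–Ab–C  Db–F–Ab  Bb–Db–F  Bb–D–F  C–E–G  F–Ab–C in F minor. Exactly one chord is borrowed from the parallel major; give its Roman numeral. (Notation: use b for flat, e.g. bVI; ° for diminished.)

IV

The diatonic triads in F minor (with V from harmonic minor) are Fm, Gdim, Ab, Bbm, C, Db, Eb. Of the given chords, F–Ab–C = Fm, Db–F–Ab = Db, Bb–Db–F = Bbm and C–E–G = C are diatonic. But Bb–D–F is foreign: the diatonic iv on degree 4 is Bbm, whereas Bb comes from F major. It is labeled IV.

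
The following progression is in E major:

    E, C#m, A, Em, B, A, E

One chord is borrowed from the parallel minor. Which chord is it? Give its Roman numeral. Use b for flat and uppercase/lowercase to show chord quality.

i

The diatonic triads in E major are E, F#m, G#m, A, B, C#m, D#dim. E, C#m, A and B all belong to that set. Em (E–G–B) doesn't fit — on degree 1 E major would have E (I). Em is the degree-1 chord of E minor, so it is the borrowed i.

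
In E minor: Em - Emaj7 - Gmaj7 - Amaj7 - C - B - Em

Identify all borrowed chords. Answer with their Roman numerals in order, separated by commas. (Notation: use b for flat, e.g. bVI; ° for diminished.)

Imaj7, IVmaj7

E minor has the diatonic set Em, F#dim, G, Am, B, C, D (with V from harmonic minor). Of the given chords, Em, Gmaj7, C and B are diatonic. But Emaj7 (E–G#–B–D#) is foreign: the diatonic i on degree 1 is Em, whereas Emaj7 comes from E major. It is labeled Imaj7. But Amaj7 (A–C#–E–G#) is foreign: the diatonic iv on degree 4 is Am, whereas Amaj7 comes from E major. It is labeled IVmaj7.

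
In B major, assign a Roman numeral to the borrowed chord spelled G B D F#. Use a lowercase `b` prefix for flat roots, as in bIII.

bVImaj7

In B major scale degree 6 is G#; G is its lowered form, from B minor. The diatonic chord on degree 6 would be G#m (vi), but G–B–D–F# is the major-seventh chord from B minor. As a borrowed chord it is labeled bVImaj7.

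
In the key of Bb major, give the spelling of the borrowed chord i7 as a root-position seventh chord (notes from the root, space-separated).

i7 is built on scale degree 1, which is Bb in both Bb major and its parallel. Building the minor-seventh chord from the parallel minor on Bb: Bb–Db–F–Ab.

Bb Db F Ab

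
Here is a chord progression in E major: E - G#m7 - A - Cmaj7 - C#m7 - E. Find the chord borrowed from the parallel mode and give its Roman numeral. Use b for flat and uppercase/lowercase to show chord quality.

In E major the diatonic chords are E, F#m, G#m, A, B, C#m, D#dim. Of the given chords, E, G#m7, A and C#m7 are diatonic. But Cmaj7 (C–E–G–B) is foreign: the diatonic vi on degree 6 is C#m, whereas Cmaj7 comes from E minor. It is labeled bVImaj7.

bVImaj7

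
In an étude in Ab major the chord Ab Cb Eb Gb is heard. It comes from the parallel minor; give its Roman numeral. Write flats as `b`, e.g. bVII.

Ab is scale degree 1 in Ab major. The diatonic chord on degree 1 would be Ab (I), but Ab–Cb–Eb–Gb is the minor-seventh chord from Ab minor. As a borrowed chord it is labeled i7.

i7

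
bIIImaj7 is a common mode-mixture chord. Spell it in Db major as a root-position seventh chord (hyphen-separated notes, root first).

bIIImaj7 is built on the lowered scale degree 3. In Db major degree 3 is F; lowered it becomes Fb. Building the major-seventh chord from the parallel minor on Fb: Fb–Ab–Cb–Eb.

Fb-Ab-Cb-Eb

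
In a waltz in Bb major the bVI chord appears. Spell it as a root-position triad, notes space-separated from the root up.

Gb Bb Db

The root of bVI is the lowered 6th degree: G becomes Gb. Building the major chord from the parallel minor on Gb: Gb–Bb–Db.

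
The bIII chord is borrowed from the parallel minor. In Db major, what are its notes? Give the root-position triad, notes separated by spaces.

Fb Ab Cb

The root of bIII is the lowered 3rd degree: F becomes Fb. Building the major chord from the parallel minor on Fb: Fb–Ab–Cb.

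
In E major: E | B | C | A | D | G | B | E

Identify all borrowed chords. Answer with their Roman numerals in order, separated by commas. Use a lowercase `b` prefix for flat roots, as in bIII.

E major has the diatonic set E, F#m, G#m, A, B, C#m, D#dim. E, B and A are all diatonic. C (C–E–G) doesn't fit — on degree 6 E major would have C#m (vi). C is the degree-6 chord of E minor, so it is the borrowed bVI. D (D–F#–A) is not: scale degree 7 in E major carries D#dim (vii°). In E minor the chord on that degree is D, so here it functions as bVII, borrowed from the parallel minor. G (G–B–D) is not: scale degree 3 in E major carries G#m (iii). In E minor the chord on that degree is G, so here it functions as bIII, borrowed from the parallel minor.

bVI, bVII, bIII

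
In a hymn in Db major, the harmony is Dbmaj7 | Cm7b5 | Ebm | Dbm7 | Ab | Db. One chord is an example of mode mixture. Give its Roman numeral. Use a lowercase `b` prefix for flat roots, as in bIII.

i7

The diatonic triads in Db major are Db, Ebm, Fm, Gb, Ab, Bbm, Cdim. Dbmaj7, Cm7b5, Ebm, Ab and Db are all diatonic. Dbm7 (Db–Fb–Ab–Cb) is not: scale degree 1 in Db major carries Db (I). In Db minor the chord on that degree is Dbm7, so here it functions as i7, borrowed from the parallel minor.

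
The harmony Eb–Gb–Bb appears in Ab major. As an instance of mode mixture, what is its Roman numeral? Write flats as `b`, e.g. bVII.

v

Eb is scale degree 5 in Ab major. Eb–Gb–Bb is a minor chord — the form found in Ab minor, not the diatonic V (Eb). Borrowed into Ab major it is written v.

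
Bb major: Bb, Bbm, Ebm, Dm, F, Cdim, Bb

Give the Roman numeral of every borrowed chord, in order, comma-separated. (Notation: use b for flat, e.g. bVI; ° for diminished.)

i, iv, ii°

The diatonic triads in Bb major are Bb, Cm, Dm, Eb, F, Gm, Adim. Of the given chords, Bb, Dm and F are diatonic. Bbm (Bb–Db–F) doesn't fit — on degree 1 Bb major would have Bb (I). Bbm is the degree-1 chord of Bb minor, so it is the borrowed i. But Ebm (Eb–Gb–Bb) is foreign: the diatonic IV on degree 4 is Eb, whereas Ebm comes from Bb minor. It is labeled iv. But Cdim (C–Eb–Gb) is foreign: the diatonic ii on degree 2 is Cm, whereas Cdim comes from Bb minor. It is labeled ii°.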